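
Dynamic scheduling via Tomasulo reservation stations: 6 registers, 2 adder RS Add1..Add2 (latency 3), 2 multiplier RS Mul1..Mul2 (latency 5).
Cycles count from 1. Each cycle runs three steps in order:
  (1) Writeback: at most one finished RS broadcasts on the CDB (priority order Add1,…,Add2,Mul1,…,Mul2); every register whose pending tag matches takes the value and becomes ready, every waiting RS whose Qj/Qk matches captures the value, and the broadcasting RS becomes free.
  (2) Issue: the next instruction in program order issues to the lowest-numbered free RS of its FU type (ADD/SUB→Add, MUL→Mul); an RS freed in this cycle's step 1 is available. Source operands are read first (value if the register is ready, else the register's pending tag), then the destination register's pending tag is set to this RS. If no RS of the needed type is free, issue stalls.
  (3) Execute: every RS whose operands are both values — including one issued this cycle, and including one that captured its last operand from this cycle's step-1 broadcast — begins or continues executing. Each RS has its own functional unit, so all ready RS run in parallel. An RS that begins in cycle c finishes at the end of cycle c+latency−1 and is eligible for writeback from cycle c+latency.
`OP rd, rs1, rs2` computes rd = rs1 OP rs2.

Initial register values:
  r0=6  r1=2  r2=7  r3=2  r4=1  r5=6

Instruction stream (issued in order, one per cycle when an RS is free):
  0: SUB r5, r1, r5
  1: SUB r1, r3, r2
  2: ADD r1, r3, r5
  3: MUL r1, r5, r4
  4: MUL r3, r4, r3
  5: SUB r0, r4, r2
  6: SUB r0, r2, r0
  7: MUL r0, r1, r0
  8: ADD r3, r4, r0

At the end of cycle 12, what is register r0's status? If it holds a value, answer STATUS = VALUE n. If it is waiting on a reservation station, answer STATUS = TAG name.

c1: issue SUB r5<-Add1 | r0:6,r1:2,r2:7,r3:2,r4:1,r5:Add1
c2: issue SUB r1<-Add2 | r0:6,r1:Add2,r2:7,r3:2,r4:1,r5:Add1
c3: stall | r0:6,r1:Add2,r2:7,r3:2,r4:1,r5:Add1
c4: CDB Add1=-4; issue ADD r1<-Add1 | r0:6,r1:Add1,r2:7,r3:2,r4:1,r5:-4
c5: CDB Add2=-5; issue MUL r1<-Mul1 | r0:6,r1:Mul1,r2:7,r3:2,r4:1,r5:-4
c6: issue MUL r3<-Mul2 | r0:6,r1:Mul1,r2:7,r3:Mul2,r4:1,r5:-4
c7: CDB Add1=-2; issue SUB r0<-Add1 | r0:Add1,r1:Mul1,r2:7,r3:Mul2,r4:1,r5:-4
c8: issue SUB r0<-Add2 | r0:Add2,r1:Mul1,r2:7,r3:Mul2,r4:1,r5:-4
c9: stall | r0:Add2,r1:Mul1,r2:7,r3:Mul2,r4:1,r5:-4
c10: CDB Add1=-6; stall | r0:Add2,r1:Mul1,r2:7,r3:Mul2,r4:1,r5:-4
c11: CDB Mul1=-4; issue MUL r0<-Mul1 | r0:Mul1,r1:-4,r2:7,r3:Mul2,r4:1,r5:-4
c12: CDB Mul2=2; issue ADD r3<-Add1 | r0:Mul1,r1:-4,r2:7,r3:Add1,r4:1,r5:-4

STATUS = TAG Mul1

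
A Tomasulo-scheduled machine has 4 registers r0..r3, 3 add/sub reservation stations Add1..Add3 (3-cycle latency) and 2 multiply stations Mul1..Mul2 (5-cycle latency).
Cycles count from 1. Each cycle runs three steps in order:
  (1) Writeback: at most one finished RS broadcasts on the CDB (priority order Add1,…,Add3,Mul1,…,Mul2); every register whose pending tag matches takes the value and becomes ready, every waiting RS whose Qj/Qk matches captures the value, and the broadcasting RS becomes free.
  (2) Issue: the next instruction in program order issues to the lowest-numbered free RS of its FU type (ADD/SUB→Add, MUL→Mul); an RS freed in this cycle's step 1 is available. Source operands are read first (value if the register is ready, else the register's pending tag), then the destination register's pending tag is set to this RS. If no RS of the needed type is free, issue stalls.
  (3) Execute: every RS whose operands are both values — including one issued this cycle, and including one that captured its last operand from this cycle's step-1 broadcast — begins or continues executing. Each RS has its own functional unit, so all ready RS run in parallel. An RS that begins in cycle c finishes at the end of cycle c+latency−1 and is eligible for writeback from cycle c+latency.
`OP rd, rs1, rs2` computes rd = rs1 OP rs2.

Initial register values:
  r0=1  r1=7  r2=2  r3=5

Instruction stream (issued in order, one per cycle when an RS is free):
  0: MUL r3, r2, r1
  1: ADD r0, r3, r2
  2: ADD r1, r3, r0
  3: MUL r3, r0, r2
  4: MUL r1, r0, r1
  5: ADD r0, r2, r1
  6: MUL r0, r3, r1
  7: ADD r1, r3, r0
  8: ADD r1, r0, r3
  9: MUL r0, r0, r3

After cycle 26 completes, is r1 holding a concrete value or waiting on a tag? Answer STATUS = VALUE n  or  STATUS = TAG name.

STATUS = VALUE 15392

cycle 1: issue MUL r3<-Mul1 // r0:1,r1:7,r2:2,r3:Mul1
cycle 2: issue ADD r0<-Add1 // r0:Add1,r1:7,r2:2,r3:Mul1
cycle 3: issue ADD r1<-Add2 // r0:Add1,r1:Add2,r2:2,r3:Mul1
cycle 4: issue MUL r3<-Mul2 // r0:Add1,r1:Add2,r2:2,r3:Mul2
cycle 5: stall // r0:Add1,r1:Add2,r2:2,r3:Mul2
cycle 6: CDB Mul1=14; issue MUL r1<-Mul1 // r0:Add1,r1:Mul1,r2:2,r3:Mul2
cycle 7: issue ADD r0<-Add3 // r0:Add3,r1:Mul1,r2:2,r3:Mul2
cycle 8: stall // r0:Add3,r1:Mul1,r2:2,r3:Mul2
cycle 9: CDB Add1=16; stall // r0:Add3,r1:Mul1,r2:2,r3:Mul2
cycle 10: stall // r0:Add3,r1:Mul1,r2:2,r3:Mul2
cycle 11: stall // r0:Add3,r1:Mul1,r2:2,r3:Mul2
cycle 12: CDB Add2=30; stall // r0:Add3,r1:Mul1,r2:2,r3:Mul2
cycle 13: stall // r0:Add3,r1:Mul1,r2:2,r3:Mul2
cycle 14: CDB Mul2=32; issue MUL r0<-Mul2 // r0:Mul2,r1:Mul1,r2:2,r3:32
cycle 15: issue ADD r1<-Add1 // r0:Mul2,r1:Add1,r2:2,r3:32
cycle 16: issue ADD r1<-Add2 // r0:Mul2,r1:Add2,r2:2,r3:32
cycle 17: CDB Mul1=480; issue MUL r0<-Mul1 // r0:Mul1,r1:Add2,r2:2,r3:32
cycle 18: - // r0:Mul1,r1:Add2,r2:2,r3:32
cycle 19: - // r0:Mul1,r1:Add2,r2:2,r3:32
cycle 20: CDB Add3=482 // r0:Mul1,r1:Add2,r2:2,r3:32
cycle 21: - // r0:Mul1,r1:Add2,r2:2,r3:32
cycle 22: CDB Mul2=15360 // r0:Mul1,r1:Add2,r2:2,r3:32
cycle 23: - // r0:Mul1,r1:Add2,r2:2,r3:32
cycle 24: - // r0:Mul1,r1:Add2,r2:2,r3:32
cycle 25: CDB Add1=15392 // r0:Mul1,r1:Add2,r2:2,r3:32
cycle 26: CDB Add2=15392 // r0:Mul1,r1:15392,r2:2,r3:32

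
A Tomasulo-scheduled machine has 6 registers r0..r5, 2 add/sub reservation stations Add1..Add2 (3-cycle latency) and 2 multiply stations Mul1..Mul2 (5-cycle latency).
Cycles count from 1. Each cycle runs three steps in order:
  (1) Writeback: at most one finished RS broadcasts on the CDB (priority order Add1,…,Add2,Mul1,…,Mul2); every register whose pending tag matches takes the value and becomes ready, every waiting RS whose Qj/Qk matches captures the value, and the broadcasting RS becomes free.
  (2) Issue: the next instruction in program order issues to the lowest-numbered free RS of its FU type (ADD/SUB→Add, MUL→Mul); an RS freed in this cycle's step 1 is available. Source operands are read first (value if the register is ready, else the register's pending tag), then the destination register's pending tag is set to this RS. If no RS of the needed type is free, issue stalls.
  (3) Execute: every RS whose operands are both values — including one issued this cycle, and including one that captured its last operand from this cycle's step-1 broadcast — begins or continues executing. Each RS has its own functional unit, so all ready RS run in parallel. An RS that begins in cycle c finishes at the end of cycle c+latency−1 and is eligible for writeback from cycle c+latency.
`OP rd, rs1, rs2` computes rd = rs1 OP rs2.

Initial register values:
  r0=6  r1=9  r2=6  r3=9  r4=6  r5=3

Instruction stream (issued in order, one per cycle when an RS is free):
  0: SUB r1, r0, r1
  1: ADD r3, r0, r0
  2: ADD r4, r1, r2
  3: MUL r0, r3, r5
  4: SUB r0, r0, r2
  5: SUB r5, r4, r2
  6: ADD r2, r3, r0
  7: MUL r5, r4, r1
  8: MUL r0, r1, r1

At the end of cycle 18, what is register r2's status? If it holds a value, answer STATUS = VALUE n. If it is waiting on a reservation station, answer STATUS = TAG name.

cycle 1: issue SUB r1<-Add1 // r0:6,r1:Add1,r2:6,r3:9,r4:6,r5:3
cycle 2: issue ADD r3<-Add2 // r0:6,r1:Add1,r2:6,r3:Add2,r4:6,r5:3
cycle 3: stall // r0:6,r1:Add1,r2:6,r3:Add2,r4:6,r5:3
cycle 4: CDB Add1=-3; issue ADD r4<-Add1 // r0:6,r1:-3,r2:6,r3:Add2,r4:Add1,r5:3
cycle 5: CDB Add2=12; issue MUL r0<-Mul1 // r0:Mul1,r1:-3,r2:6,r3:12,r4:Add1,r5:3
cycle 6: issue SUB r0<-Add2 // r0:Add2,r1:-3,r2:6,r3:12,r4:Add1,r5:3
cycle 7: CDB Add1=3; issue SUB r5<-Add1 // r0:Add2,r1:-3,r2:6,r3:12,r4:3,r5:Add1
cycle 8: stall // r0:Add2,r1:-3,r2:6,r3:12,r4:3,r5:Add1
cycle 9: stall // r0:Add2,r1:-3,r2:6,r3:12,r4:3,r5:Add1
cycle 10: CDB Add1=-3; issue ADD r2<-Add1 // r0:Add2,r1:-3,r2:Add1,r3:12,r4:3,r5:-3
cycle 11: CDB Mul1=36; issue MUL r5<-Mul1 // r0:Add2,r1:-3,r2:Add1,r3:12,r4:3,r5:Mul1
cycle 12: issue MUL r0<-Mul2 // r0:Mul2,r1:-3,r2:Add1,r3:12,r4:3,r5:Mul1
cycle 13: - // r0:Mul2,r1:-3,r2:Add1,r3:12,r4:3,r5:Mul1
cycle 14: CDB Add2=30 // r0:Mul2,r1:-3,r2:Add1,r3:12,r4:3,r5:Mul1
cycle 15: - // r0:Mul2,r1:-3,r2:Add1,r3:12,r4:3,r5:Mul1
cycle 16: CDB Mul1=-9 // r0:Mul2,r1:-3,r2:Add1,r3:12,r4:3,r5:-9
cycle 17: CDB Add1=42 // r0:Mul2,r1:-3,r2:42,r3:12,r4:3,r5:-9
cycle 18: CDB Mul2=9 // r0:9,r1:-3,r2:42,r3:12,r4:3,r5:-9

STATUS = VALUE 42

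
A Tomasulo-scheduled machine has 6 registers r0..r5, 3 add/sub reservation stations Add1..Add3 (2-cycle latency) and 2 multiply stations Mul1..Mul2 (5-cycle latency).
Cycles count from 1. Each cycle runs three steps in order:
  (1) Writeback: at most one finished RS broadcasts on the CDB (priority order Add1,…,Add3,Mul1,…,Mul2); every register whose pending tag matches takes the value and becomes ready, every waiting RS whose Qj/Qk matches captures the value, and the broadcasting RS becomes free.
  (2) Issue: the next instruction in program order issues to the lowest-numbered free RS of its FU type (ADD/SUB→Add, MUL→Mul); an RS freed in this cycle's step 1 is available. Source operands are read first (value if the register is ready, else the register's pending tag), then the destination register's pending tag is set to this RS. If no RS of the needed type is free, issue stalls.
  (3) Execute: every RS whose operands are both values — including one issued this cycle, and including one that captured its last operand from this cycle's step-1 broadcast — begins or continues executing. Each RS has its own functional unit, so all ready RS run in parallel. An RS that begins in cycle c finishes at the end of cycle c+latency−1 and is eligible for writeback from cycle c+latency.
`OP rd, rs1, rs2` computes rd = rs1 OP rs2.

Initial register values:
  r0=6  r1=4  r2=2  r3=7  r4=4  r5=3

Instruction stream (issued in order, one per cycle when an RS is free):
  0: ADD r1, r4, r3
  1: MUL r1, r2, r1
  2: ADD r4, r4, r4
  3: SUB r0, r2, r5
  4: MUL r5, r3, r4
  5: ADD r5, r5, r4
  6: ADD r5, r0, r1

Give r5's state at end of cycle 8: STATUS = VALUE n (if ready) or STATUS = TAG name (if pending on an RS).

  c1: issue ADD r1<-Add1  regs: r0:6,r1:Add1,r2:2,r3:7,r4:4,r5:3
  c2: issue MUL r1<-Mul1  regs: r0:6,r1:Mul1,r2:2,r3:7,r4:4,r5:3
  c3: CDB Add1=11; issue ADD r4<-Add1  regs: r0:6,r1:Mul1,r2:2,r3:7,r4:Add1,r5:3
  c4: issue SUB r0<-Add2  regs: r0:Add2,r1:Mul1,r2:2,r3:7,r4:Add1,r5:3
  c5: CDB Add1=8; issue MUL r5<-Mul2  regs: r0:Add2,r1:Mul1,r2:2,r3:7,r4:8,r5:Mul2
  c6: CDB Add2=-1; issue ADD r5<-Add1  regs: r0:-1,r1:Mul1,r2:2,r3:7,r4:8,r5:Add1
  c7: issue ADD r5<-Add2  regs: r0:-1,r1:Mul1,r2:2,r3:7,r4:8,r5:Add2
  c8: CDB Mul1=22  regs: r0:-1,r1:22,r2:2,r3:7,r4:8,r5:Add2

STATUS = TAG Add2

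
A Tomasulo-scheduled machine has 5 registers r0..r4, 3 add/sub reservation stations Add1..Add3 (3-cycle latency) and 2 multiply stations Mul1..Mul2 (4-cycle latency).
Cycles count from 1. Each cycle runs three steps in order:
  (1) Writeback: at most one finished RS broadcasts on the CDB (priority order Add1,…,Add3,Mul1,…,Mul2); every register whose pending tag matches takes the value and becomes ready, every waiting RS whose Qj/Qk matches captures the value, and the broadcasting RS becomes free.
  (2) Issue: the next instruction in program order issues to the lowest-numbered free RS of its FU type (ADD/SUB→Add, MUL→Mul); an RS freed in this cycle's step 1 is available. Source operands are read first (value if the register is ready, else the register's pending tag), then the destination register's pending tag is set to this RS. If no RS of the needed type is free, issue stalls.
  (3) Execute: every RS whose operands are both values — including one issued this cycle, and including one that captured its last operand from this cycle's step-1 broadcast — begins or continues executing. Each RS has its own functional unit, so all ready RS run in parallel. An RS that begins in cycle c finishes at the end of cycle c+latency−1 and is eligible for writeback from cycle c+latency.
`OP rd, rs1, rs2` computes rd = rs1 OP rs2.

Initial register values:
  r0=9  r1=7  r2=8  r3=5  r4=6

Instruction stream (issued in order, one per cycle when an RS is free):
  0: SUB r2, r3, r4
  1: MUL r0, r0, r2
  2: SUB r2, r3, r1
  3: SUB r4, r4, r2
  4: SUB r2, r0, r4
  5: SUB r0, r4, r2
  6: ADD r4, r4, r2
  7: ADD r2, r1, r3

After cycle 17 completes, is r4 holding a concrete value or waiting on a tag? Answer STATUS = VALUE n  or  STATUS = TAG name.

STATUS = VALUE -9

  c1: issue SUB r2<-Add1  regs: r0:9,r1:7,r2:Add1,r3:5,r4:6
  c2: issue MUL r0<-Mul1  regs: r0:Mul1,r1:7,r2:Add1,r3:5,r4:6
  c3: issue SUB r2<-Add2  regs: r0:Mul1,r1:7,r2:Add2,r3:5,r4:6
  c4: CDB Add1=-1; issue SUB r4<-Add1  regs: r0:Mul1,r1:7,r2:Add2,r3:5,r4:Add1
  c5: issue SUB r2<-Add3  regs: r0:Mul1,r1:7,r2:Add3,r3:5,r4:Add1
  c6: CDB Add2=-2; issue SUB r0<-Add2  regs: r0:Add2,r1:7,r2:Add3,r3:5,r4:Add1
  c7: stall  regs: r0:Add2,r1:7,r2:Add3,r3:5,r4:Add1
  c8: CDB Mul1=-9; stall  regs: r0:Add2,r1:7,r2:Add3,r3:5,r4:Add1
  c9: CDB Add1=8; issue ADD r4<-Add1  regs: r0:Add2,r1:7,r2:Add3,r3:5,r4:Add1
  c10: stall  regs: r0:Add2,r1:7,r2:Add3,r3:5,r4:Add1
  c11: stall  regs: r0:Add2,r1:7,r2:Add3,r3:5,r4:Add1
  c12: CDB Add3=-17; issue ADD r2<-Add3  regs: r0:Add2,r1:7,r2:Add3,r3:5,r4:Add1
  c13: -  regs: r0:Add2,r1:7,r2:Add3,r3:5,r4:Add1
  c14: -  regs: r0:Add2,r1:7,r2:Add3,r3:5,r4:Add1
  c15: CDB Add1=-9  regs: r0:Add2,r1:7,r2:Add3,r3:5,r4:-9
  c16: CDB Add2=25  regs: r0:25,r1:7,r2:Add3,r3:5,r4:-9
  c17: CDB Add3=12  regs: r0:25,r1:7,r2:12,r3:5,r4:-9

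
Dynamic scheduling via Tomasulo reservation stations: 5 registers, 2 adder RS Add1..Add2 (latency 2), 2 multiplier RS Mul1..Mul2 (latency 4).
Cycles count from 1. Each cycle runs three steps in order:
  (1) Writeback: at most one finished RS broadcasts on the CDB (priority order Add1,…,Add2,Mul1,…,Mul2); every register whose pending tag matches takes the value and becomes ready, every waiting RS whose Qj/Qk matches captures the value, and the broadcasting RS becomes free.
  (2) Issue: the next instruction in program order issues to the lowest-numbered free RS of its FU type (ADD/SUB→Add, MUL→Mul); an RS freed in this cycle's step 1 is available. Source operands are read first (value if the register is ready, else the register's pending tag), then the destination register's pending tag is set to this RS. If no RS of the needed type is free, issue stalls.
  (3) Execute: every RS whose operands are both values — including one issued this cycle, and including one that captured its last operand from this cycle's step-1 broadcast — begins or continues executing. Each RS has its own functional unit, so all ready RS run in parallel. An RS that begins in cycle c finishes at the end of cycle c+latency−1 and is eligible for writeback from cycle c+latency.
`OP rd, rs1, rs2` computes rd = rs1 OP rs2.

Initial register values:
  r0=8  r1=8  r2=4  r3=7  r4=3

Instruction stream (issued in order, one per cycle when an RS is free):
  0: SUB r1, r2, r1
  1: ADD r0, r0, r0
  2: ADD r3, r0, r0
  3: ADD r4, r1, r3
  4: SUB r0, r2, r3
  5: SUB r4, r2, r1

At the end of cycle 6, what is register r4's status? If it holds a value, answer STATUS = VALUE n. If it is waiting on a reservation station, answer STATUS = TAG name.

STATUS = TAG Add2

cycle 1: issue SUB r1<-Add1 // r0:8,r1:Add1,r2:4,r3:7,r4:3
cycle 2: issue ADD r0<-Add2 // r0:Add2,r1:Add1,r2:4,r3:7,r4:3
cycle 3: CDB Add1=-4; issue ADD r3<-Add1 // r0:Add2,r1:-4,r2:4,r3:Add1,r4:3
cycle 4: CDB Add2=16; issue ADD r4<-Add2 // r0:16,r1:-4,r2:4,r3:Add1,r4:Add2
cycle 5: stall // r0:16,r1:-4,r2:4,r3:Add1,r4:Add2
cycle 6: CDB Add1=32; issue SUB r0<-Add1 // r0:Add1,r1:-4,r2:4,r3:32,r4:Add2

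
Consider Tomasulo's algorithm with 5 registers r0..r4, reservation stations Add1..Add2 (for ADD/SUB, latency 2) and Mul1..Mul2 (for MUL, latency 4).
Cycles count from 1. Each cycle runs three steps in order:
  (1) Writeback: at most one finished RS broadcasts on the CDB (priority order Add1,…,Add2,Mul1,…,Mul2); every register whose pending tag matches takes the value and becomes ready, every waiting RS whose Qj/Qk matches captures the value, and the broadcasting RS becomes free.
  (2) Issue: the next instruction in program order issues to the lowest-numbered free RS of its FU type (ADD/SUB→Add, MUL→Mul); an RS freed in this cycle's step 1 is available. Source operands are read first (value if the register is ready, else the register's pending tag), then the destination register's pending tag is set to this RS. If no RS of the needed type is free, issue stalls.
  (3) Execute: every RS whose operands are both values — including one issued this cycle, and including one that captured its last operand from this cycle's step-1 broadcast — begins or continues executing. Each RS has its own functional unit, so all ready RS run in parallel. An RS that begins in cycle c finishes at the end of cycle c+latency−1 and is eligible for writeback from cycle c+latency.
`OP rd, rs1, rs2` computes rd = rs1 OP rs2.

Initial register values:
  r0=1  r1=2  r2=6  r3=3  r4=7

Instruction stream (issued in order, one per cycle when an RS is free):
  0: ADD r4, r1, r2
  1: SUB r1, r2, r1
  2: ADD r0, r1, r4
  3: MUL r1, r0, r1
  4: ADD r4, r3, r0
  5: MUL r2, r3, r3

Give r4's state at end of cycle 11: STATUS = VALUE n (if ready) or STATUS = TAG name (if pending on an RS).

c1: issue ADD r4<-Add1 | r0:1,r1:2,r2:6,r3:3,r4:Add1
c2: issue SUB r1<-Add2 | r0:1,r1:Add2,r2:6,r3:3,r4:Add1
c3: CDB Add1=8; issue ADD r0<-Add1 | r0:Add1,r1:Add2,r2:6,r3:3,r4:8
c4: CDB Add2=4; issue MUL r1<-Mul1 | r0:Add1,r1:Mul1,r2:6,r3:3,r4:8
c5: issue ADD r4<-Add2 | r0:Add1,r1:Mul1,r2:6,r3:3,r4:Add2
c6: CDB Add1=12; issue MUL r2<-Mul2 | r0:12,r1:Mul1,r2:Mul2,r3:3,r4:Add2
c7: - | r0:12,r1:Mul1,r2:Mul2,r3:3,r4:Add2
c8: CDB Add2=15 | r0:12,r1:Mul1,r2:Mul2,r3:3,r4:15
c9: - | r0:12,r1:Mul1,r2:Mul2,r3:3,r4:15
c10: CDB Mul1=48 | r0:12,r1:48,r2:Mul2,r3:3,r4:15
c11: CDB Mul2=9 | r0:12,r1:48,r2:9,r3:3,r4:15

STATUS = VALUE 15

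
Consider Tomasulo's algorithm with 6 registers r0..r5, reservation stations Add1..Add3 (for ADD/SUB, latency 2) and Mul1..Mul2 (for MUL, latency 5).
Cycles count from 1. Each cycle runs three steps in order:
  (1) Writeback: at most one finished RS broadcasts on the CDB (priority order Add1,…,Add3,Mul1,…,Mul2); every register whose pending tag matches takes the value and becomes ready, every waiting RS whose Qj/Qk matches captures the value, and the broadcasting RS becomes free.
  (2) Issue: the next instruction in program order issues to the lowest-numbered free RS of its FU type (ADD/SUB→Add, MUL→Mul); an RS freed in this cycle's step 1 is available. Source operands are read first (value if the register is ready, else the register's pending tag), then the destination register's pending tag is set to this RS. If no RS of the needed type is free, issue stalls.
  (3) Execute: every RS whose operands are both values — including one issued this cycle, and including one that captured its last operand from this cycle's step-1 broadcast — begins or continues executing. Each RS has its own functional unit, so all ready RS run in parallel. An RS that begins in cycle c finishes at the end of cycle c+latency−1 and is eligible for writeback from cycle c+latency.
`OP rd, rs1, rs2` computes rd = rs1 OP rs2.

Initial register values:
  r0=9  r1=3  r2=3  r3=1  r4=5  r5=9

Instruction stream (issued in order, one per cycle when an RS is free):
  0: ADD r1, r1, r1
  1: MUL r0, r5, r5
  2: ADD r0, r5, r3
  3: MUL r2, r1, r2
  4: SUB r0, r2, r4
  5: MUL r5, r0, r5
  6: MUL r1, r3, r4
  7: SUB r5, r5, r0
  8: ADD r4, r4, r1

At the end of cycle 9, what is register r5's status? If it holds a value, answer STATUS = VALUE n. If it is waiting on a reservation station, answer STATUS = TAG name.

  c1: issue ADD r1<-Add1  regs: r0:9,r1:Add1,r2:3,r3:1,r4:5,r5:9
  c2: issue MUL r0<-Mul1  regs: r0:Mul1,r1:Add1,r2:3,r3:1,r4:5,r5:9
  c3: CDB Add1=6; issue ADD r0<-Add1  regs: r0:Add1,r1:6,r2:3,r3:1,r4:5,r5:9
  c4: issue MUL r2<-Mul2  regs: r0:Add1,r1:6,r2:Mul2,r3:1,r4:5,r5:9
  c5: CDB Add1=10; issue SUB r0<-Add1  regs: r0:Add1,r1:6,r2:Mul2,r3:1,r4:5,r5:9
  c6: stall  regs: r0:Add1,r1:6,r2:Mul2,r3:1,r4:5,r5:9
  c7: CDB Mul1=81; issue MUL r5<-Mul1  regs: r0:Add1,r1:6,r2:Mul2,r3:1,r4:5,r5:Mul1
  c8: stall  regs: r0:Add1,r1:6,r2:Mul2,r3:1,r4:5,r5:Mul1
  c9: CDB Mul2=18; issue MUL r1<-Mul2  regs: r0:Add1,r1:Mul2,r2:18,r3:1,r4:5,r5:Mul1

STATUS = TAG Mul1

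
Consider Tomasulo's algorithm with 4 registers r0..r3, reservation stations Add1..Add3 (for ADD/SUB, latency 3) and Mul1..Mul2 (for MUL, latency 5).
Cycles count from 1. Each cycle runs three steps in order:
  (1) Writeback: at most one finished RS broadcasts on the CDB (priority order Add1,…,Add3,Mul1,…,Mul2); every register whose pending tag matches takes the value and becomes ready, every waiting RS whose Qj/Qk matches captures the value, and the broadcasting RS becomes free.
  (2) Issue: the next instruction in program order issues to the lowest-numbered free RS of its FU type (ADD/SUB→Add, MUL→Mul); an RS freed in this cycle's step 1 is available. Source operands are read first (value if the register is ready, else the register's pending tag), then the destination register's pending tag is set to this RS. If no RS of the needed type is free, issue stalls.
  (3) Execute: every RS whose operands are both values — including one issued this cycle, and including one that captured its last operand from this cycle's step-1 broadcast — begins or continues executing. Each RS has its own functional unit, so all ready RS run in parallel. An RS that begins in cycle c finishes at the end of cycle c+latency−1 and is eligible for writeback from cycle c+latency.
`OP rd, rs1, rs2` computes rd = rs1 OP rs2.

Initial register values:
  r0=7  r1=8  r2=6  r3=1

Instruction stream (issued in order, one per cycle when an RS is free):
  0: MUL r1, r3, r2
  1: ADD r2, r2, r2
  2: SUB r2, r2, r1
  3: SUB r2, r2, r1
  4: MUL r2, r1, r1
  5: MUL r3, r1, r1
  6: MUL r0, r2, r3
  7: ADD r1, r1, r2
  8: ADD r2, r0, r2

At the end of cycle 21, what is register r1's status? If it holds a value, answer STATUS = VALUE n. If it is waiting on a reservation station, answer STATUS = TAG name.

STATUS = VALUE 42

  c1: issue MUL r1<-Mul1  regs: r0:7,r1:Mul1,r2:6,r3:1
  c2: issue ADD r2<-Add1  regs: r0:7,r1:Mul1,r2:Add1,r3:1
  c3: issue SUB r2<-Add2  regs: r0:7,r1:Mul1,r2:Add2,r3:1
  c4: issue SUB r2<-Add3  regs: r0:7,r1:Mul1,r2:Add3,r3:1
  c5: CDB Add1=12; issue MUL r2<-Mul2  regs: r0:7,r1:Mul1,r2:Mul2,r3:1
  c6: CDB Mul1=6; issue MUL r3<-Mul1  regs: r0:7,r1:6,r2:Mul2,r3:Mul1
  c7: stall  regs: r0:7,r1:6,r2:Mul2,r3:Mul1
  c8: stall  regs: r0:7,r1:6,r2:Mul2,r3:Mul1
  c9: CDB Add2=6; stall  regs: r0:7,r1:6,r2:Mul2,r3:Mul1
  c10: stall  regs: r0:7,r1:6,r2:Mul2,r3:Mul1
  c11: CDB Mul1=36; issue MUL r0<-Mul1  regs: r0:Mul1,r1:6,r2:Mul2,r3:36
  c12: CDB Add3=0; issue ADD r1<-Add1  regs: r0:Mul1,r1:Add1,r2:Mul2,r3:36
  c13: CDB Mul2=36; issue ADD r2<-Add2  regs: r0:Mul1,r1:Add1,r2:Add2,r3:36
  c14: -  regs: r0:Mul1,r1:Add1,r2:Add2,r3:36
  c15: -  regs: r0:Mul1,r1:Add1,r2:Add2,r3:36
  c16: CDB Add1=42  regs: r0:Mul1,r1:42,r2:Add2,r3:36
  c17: -  regs: r0:Mul1,r1:42,r2:Add2,r3:36
  c18: CDB Mul1=1296  regs: r0:1296,r1:42,r2:Add2,r3:36
  c19: -  regs: r0:1296,r1:42,r2:Add2,r3:36
  c20: -  regs: r0:1296,r1:42,r2:Add2,r3:36
  c21: CDB Add2=1332  regs: r0:1296,r1:42,r2:1332,r3:36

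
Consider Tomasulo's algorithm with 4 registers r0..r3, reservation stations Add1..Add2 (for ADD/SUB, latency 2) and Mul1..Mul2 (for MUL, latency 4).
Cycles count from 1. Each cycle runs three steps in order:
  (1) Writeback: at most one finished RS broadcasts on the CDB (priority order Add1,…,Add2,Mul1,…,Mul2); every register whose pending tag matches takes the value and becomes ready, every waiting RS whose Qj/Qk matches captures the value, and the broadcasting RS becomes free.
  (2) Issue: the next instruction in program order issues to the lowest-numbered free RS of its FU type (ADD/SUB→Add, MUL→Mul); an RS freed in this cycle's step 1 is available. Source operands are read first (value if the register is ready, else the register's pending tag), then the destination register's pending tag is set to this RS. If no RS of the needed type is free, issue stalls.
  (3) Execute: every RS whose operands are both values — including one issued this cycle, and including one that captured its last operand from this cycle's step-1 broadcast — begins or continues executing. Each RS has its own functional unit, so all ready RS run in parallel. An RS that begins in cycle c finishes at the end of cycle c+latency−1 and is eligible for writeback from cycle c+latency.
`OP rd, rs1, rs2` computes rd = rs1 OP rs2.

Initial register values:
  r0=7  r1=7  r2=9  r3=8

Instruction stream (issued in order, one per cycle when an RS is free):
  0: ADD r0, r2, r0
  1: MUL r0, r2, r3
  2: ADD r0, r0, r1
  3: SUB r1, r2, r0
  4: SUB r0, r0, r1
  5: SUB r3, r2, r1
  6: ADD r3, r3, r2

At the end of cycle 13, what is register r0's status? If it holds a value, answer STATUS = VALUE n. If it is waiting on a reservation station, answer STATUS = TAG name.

STATUS = VALUE 149

  c1: issue ADD r0<-Add1  regs: r0:Add1,r1:7,r2:9,r3:8
  c2: issue MUL r0<-Mul1  regs: r0:Mul1,r1:7,r2:9,r3:8
  c3: CDB Add1=16; issue ADD r0<-Add1  regs: r0:Add1,r1:7,r2:9,r3:8
  c4: issue SUB r1<-Add2  regs: r0:Add1,r1:Add2,r2:9,r3:8
  c5: stall  regs: r0:Add1,r1:Add2,r2:9,r3:8
  c6: CDB Mul1=72; stall  regs: r0:Add1,r1:Add2,r2:9,r3:8
  c7: stall  regs: r0:Add1,r1:Add2,r2:9,r3:8
  c8: CDB Add1=79; issue SUB r0<-Add1  regs: r0:Add1,r1:Add2,r2:9,r3:8
  c9: stall  regs: r0:Add1,r1:Add2,r2:9,r3:8
  c10: CDB Add2=-70; issue SUB r3<-Add2  regs: r0:Add1,r1:-70,r2:9,r3:Add2
  c11: stall  regs: r0:Add1,r1:-70,r2:9,r3:Add2
  c12: CDB Add1=149; issue ADD r3<-Add1  regs: r0:149,r1:-70,r2:9,r3:Add1
  c13: CDB Add2=79  regs: r0:149,r1:-70,r2:9,r3:Add1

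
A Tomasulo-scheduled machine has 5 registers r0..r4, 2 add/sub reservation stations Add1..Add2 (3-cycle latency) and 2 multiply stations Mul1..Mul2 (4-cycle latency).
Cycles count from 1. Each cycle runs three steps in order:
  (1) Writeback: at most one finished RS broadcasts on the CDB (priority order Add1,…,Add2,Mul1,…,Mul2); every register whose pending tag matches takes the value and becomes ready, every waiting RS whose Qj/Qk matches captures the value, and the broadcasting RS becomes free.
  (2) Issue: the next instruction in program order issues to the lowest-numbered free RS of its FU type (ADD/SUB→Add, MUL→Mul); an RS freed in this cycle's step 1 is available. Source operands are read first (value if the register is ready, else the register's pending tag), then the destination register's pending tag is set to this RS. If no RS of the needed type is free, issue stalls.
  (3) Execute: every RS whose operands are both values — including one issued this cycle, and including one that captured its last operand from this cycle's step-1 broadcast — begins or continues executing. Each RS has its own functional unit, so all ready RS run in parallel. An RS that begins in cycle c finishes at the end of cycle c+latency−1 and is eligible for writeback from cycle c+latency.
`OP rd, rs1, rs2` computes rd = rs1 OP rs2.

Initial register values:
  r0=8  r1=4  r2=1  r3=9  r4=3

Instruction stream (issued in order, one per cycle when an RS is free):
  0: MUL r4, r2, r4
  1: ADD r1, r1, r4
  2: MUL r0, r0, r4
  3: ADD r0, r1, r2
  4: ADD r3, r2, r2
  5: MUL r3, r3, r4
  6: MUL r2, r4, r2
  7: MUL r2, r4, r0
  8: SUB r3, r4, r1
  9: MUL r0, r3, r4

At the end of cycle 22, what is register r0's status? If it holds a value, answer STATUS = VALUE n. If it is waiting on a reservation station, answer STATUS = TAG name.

cycle 1: issue MUL r4<-Mul1 // r0:8,r1:4,r2:1,r3:9,r4:Mul1
cycle 2: issue ADD r1<-Add1 // r0:8,r1:Add1,r2:1,r3:9,r4:Mul1
cycle 3: issue MUL r0<-Mul2 // r0:Mul2,r1:Add1,r2:1,r3:9,r4:Mul1
cycle 4: issue ADD r0<-Add2 // r0:Add2,r1:Add1,r2:1,r3:9,r4:Mul1
cycle 5: CDB Mul1=3; stall // r0:Add2,r1:Add1,r2:1,r3:9,r4:3
cycle 6: stall // r0:Add2,r1:Add1,r2:1,r3:9,r4:3
cycle 7: stall // r0:Add2,r1:Add1,r2:1,r3:9,r4:3
cycle 8: CDB Add1=7; issue ADD r3<-Add1 // r0:Add2,r1:7,r2:1,r3:Add1,r4:3
cycle 9: CDB Mul2=24; issue MUL r3<-Mul1 // r0:Add2,r1:7,r2:1,r3:Mul1,r4:3
cycle 10: issue MUL r2<-Mul2 // r0:Add2,r1:7,r2:Mul2,r3:Mul1,r4:3
cycle 11: CDB Add1=2; stall // r0:Add2,r1:7,r2:Mul2,r3:Mul1,r4:3
cycle 12: CDB Add2=8; stall // r0:8,r1:7,r2:Mul2,r3:Mul1,r4:3
cycle 13: stall // r0:8,r1:7,r2:Mul2,r3:Mul1,r4:3
cycle 14: CDB Mul2=3; issue MUL r2<-Mul2 // r0:8,r1:7,r2:Mul2,r3:Mul1,r4:3
cycle 15: CDB Mul1=6; issue SUB r3<-Add1 // r0:8,r1:7,r2:Mul2,r3:Add1,r4:3
cycle 16: issue MUL r0<-Mul1 // r0:Mul1,r1:7,r2:Mul2,r3:Add1,r4:3
cycle 17: - // r0:Mul1,r1:7,r2:Mul2,r3:Add1,r4:3
cycle 18: CDB Add1=-4 // r0:Mul1,r1:7,r2:Mul2,r3:-4,r4:3
cycle 19: CDB Mul2=24 // r0:Mul1,r1:7,r2:24,r3:-4,r4:3
cycle 20: - // r0:Mul1,r1:7,r2:24,r3:-4,r4:3
cycle 21: - // r0:Mul1,r1:7,r2:24,r3:-4,r4:3
cycle 22: CDB Mul1=-12 // r0:-12,r1:7,r2:24,r3:-4,r4:3

STATUS = VALUE -12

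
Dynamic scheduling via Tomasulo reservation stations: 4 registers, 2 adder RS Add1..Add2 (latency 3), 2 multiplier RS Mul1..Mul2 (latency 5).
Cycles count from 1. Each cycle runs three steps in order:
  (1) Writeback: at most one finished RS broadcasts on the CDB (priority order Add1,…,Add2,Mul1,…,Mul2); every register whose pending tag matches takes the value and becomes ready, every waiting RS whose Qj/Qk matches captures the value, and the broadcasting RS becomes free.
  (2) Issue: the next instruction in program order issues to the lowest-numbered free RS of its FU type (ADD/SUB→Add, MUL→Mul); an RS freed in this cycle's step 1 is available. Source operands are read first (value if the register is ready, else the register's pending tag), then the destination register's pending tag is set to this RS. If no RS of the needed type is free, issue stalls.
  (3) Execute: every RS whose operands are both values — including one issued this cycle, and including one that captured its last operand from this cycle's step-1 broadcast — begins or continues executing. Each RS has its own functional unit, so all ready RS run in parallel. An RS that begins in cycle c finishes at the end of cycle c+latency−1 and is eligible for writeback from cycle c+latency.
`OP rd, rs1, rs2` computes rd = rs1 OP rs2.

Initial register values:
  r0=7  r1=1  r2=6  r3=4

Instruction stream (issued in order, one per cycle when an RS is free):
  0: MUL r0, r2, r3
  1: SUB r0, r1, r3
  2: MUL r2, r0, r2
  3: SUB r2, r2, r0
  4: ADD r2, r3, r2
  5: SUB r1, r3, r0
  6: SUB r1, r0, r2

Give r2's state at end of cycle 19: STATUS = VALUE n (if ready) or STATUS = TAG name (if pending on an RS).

STATUS = VALUE -11

c1: issue MUL r0<-Mul1 | r0:Mul1,r1:1,r2:6,r3:4
c2: issue SUB r0<-Add1 | r0:Add1,r1:1,r2:6,r3:4
c3: issue MUL r2<-Mul2 | r0:Add1,r1:1,r2:Mul2,r3:4
c4: issue SUB r2<-Add2 | r0:Add1,r1:1,r2:Add2,r3:4
c5: CDB Add1=-3; issue ADD r2<-Add1 | r0:-3,r1:1,r2:Add1,r3:4
c6: CDB Mul1=24; stall | r0:-3,r1:1,r2:Add1,r3:4
c7: stall | r0:-3,r1:1,r2:Add1,r3:4
c8: stall | r0:-3,r1:1,r2:Add1,r3:4
c9: stall | r0:-3,r1:1,r2:Add1,r3:4
c10: CDB Mul2=-18; stall | r0:-3,r1:1,r2:Add1,r3:4
c11: stall | r0:-3,r1:1,r2:Add1,r3:4
c12: stall | r0:-3,r1:1,r2:Add1,r3:4
c13: CDB Add2=-15; issue SUB r1<-Add2 | r0:-3,r1:Add2,r2:Add1,r3:4
c14: stall | r0:-3,r1:Add2,r2:Add1,r3:4
c15: stall | r0:-3,r1:Add2,r2:Add1,r3:4
c16: CDB Add1=-11; issue SUB r1<-Add1 | r0:-3,r1:Add1,r2:-11,r3:4
c17: CDB Add2=7 | r0:-3,r1:Add1,r2:-11,r3:4
c18: - | r0:-3,r1:Add1,r2:-11,r3:4
c19: CDB Add1=8 | r0:-3,r1:8,r2:-11,r3:4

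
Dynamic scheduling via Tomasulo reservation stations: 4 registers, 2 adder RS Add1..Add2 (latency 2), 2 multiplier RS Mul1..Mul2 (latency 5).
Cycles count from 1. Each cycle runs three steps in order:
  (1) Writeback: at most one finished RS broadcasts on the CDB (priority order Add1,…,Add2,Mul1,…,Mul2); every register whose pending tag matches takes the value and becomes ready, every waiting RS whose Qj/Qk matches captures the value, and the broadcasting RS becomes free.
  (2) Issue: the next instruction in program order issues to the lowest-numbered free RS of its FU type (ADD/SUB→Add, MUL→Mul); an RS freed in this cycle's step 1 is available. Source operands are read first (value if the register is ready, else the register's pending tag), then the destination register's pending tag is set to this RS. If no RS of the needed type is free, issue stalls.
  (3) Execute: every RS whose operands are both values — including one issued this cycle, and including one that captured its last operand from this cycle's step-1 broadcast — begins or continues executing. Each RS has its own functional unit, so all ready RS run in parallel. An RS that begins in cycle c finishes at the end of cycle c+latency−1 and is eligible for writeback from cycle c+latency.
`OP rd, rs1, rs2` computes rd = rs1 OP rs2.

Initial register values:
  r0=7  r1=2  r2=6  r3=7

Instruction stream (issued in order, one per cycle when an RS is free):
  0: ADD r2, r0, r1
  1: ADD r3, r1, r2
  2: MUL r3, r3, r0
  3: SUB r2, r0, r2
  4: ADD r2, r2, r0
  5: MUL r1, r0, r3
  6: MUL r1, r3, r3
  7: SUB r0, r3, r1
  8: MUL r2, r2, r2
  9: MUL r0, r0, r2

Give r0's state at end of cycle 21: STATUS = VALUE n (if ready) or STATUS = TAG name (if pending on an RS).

STATUS = TAG Mul2

  c1: issue ADD r2<-Add1  regs: r0:7,r1:2,r2:Add1,r3:7
  c2: issue ADD r3<-Add2  regs: r0:7,r1:2,r2:Add1,r3:Add2
  c3: CDB Add1=9; issue MUL r3<-Mul1  regs: r0:7,r1:2,r2:9,r3:Mul1
  c4: issue SUB r2<-Add1  regs: r0:7,r1:2,r2:Add1,r3:Mul1
  c5: CDB Add2=11; issue ADD r2<-Add2  regs: r0:7,r1:2,r2:Add2,r3:Mul1
  c6: CDB Add1=-2; issue MUL r1<-Mul2  regs: r0:7,r1:Mul2,r2:Add2,r3:Mul1
  c7: stall  regs: r0:7,r1:Mul2,r2:Add2,r3:Mul1
  c8: CDB Add2=5; stall  regs: r0:7,r1:Mul2,r2:5,r3:Mul1
  c9: stall  regs: r0:7,r1:Mul2,r2:5,r3:Mul1
  c10: CDB Mul1=77; issue MUL r1<-Mul1  regs: r0:7,r1:Mul1,r2:5,r3:77
  c11: issue SUB r0<-Add1  regs: r0:Add1,r1:Mul1,r2:5,r3:77
  c12: stall  regs: r0:Add1,r1:Mul1,r2:5,r3:77
  c13: stall  regs: r0:Add1,r1:Mul1,r2:5,r3:77
  c14: stall  regs: r0:Add1,r1:Mul1,r2:5,r3:77
  c15: CDB Mul1=5929; issue MUL r2<-Mul1  regs: r0:Add1,r1:5929,r2:Mul1,r3:77
  c16: CDB Mul2=539; issue MUL r0<-Mul2  regs: r0:Mul2,r1:5929,r2:Mul1,r3:77
  c17: CDB Add1=-5852  regs: r0:Mul2,r1:5929,r2:Mul1,r3:77
  c18: -  regs: r0:Mul2,r1:5929,r2:Mul1,r3:77
  c19: -  regs: r0:Mul2,r1:5929,r2:Mul1,r3:77
  c20: CDB Mul1=25  regs: r0:Mul2,r1:5929,r2:25,r3:77
  c21: -  regs: r0:Mul2,r1:5929,r2:25,r3:77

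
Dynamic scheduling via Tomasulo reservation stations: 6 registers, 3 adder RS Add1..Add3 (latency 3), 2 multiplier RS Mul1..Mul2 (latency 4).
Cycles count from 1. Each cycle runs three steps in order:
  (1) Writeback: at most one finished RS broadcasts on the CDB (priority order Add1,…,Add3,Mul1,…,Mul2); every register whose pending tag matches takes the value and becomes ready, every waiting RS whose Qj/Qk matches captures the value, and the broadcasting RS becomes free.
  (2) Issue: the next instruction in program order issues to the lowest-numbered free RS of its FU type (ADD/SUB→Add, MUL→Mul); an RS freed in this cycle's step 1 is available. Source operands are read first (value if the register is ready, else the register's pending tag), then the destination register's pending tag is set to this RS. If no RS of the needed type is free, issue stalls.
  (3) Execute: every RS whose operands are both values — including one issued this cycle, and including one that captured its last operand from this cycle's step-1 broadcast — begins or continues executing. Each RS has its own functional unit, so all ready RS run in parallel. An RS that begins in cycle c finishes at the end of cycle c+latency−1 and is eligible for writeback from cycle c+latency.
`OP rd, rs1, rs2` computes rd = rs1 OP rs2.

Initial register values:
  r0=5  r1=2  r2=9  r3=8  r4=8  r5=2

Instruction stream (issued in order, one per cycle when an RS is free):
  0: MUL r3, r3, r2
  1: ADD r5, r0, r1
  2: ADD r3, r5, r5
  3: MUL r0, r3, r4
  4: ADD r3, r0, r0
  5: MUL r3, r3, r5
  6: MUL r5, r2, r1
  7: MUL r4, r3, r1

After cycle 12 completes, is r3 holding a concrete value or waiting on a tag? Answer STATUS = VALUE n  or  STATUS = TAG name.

cycle 1: issue MUL r3<-Mul1 // r0:5,r1:2,r2:9,r3:Mul1,r4:8,r5:2
cycle 2: issue ADD r5<-Add1 // r0:5,r1:2,r2:9,r3:Mul1,r4:8,r5:Add1
cycle 3: issue ADD r3<-Add2 // r0:5,r1:2,r2:9,r3:Add2,r4:8,r5:Add1
cycle 4: issue MUL r0<-Mul2 // r0:Mul2,r1:2,r2:9,r3:Add2,r4:8,r5:Add1
cycle 5: CDB Add1=7; issue ADD r3<-Add1 // r0:Mul2,r1:2,r2:9,r3:Add1,r4:8,r5:7
cycle 6: CDB Mul1=72; issue MUL r3<-Mul1 // r0:Mul2,r1:2,r2:9,r3:Mul1,r4:8,r5:7
cycle 7: stall // r0:Mul2,r1:2,r2:9,r3:Mul1,r4:8,r5:7
cycle 8: CDB Add2=14; stall // r0:Mul2,r1:2,r2:9,r3:Mul1,r4:8,r5:7
cycle 9: stall // r0:Mul2,r1:2,r2:9,r3:Mul1,r4:8,r5:7
cycle 10: stall // r0:Mul2,r1:2,r2:9,r3:Mul1,r4:8,r5:7
cycle 11: stall // r0:Mul2,r1:2,r2:9,r3:Mul1,r4:8,r5:7
cycle 12: CDB Mul2=112; issue MUL r5<-Mul2 // r0:112,r1:2,r2:9,r3:Mul1,r4:8,r5:Mul2

STATUS = TAG Mul1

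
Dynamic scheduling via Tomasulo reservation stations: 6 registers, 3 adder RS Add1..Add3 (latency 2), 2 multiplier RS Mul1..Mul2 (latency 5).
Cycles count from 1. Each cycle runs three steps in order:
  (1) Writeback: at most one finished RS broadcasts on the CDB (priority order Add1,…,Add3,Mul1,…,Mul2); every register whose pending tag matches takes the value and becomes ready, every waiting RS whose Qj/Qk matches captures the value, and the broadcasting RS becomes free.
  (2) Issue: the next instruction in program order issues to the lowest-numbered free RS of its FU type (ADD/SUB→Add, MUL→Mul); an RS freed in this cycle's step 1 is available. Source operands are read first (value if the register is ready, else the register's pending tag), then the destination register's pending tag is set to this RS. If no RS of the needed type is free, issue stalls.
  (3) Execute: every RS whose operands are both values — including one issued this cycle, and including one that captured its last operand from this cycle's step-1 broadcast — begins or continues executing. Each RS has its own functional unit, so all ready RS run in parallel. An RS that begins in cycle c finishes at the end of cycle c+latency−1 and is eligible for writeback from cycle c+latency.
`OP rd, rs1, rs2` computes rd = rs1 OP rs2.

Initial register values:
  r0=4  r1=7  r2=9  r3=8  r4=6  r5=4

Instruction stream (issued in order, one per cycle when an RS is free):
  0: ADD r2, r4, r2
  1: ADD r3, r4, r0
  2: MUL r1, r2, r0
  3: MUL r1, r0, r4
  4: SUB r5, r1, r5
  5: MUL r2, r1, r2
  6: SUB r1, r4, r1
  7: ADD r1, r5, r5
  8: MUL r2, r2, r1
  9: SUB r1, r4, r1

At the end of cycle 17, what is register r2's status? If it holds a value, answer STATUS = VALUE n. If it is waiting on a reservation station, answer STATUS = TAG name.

STATUS = TAG Mul2

  c1: issue ADD r2<-Add1  regs: r0:4,r1:7,r2:Add1,r3:8,r4:6,r5:4
  c2: issue ADD r3<-Add2  regs: r0:4,r1:7,r2:Add1,r3:Add2,r4:6,r5:4
  c3: CDB Add1=15; issue MUL r1<-Mul1  regs: r0:4,r1:Mul1,r2:15,r3:Add2,r4:6,r5:4
  c4: CDB Add2=10; issue MUL r1<-Mul2  regs: r0:4,r1:Mul2,r2:15,r3:10,r4:6,r5:4
  c5: issue SUB r5<-Add1  regs: r0:4,r1:Mul2,r2:15,r3:10,r4:6,r5:Add1
  c6: stall  regs: r0:4,r1:Mul2,r2:15,r3:10,r4:6,r5:Add1
  c7: stall  regs: r0:4,r1:Mul2,r2:15,r3:10,r4:6,r5:Add1
  c8: CDB Mul1=60; issue MUL r2<-Mul1  regs: r0:4,r1:Mul2,r2:Mul1,r3:10,r4:6,r5:Add1
  c9: CDB Mul2=24; issue SUB r1<-Add2  regs: r0:4,r1:Add2,r2:Mul1,r3:10,r4:6,r5:Add1
  c10: issue ADD r1<-Add3  regs: r0:4,r1:Add3,r2:Mul1,r3:10,r4:6,r5:Add1
  c11: CDB Add1=20; issue MUL r2<-Mul2  regs: r0:4,r1:Add3,r2:Mul2,r3:10,r4:6,r5:20
  c12: CDB Add2=-18; issue SUB r1<-Add1  regs: r0:4,r1:Add1,r2:Mul2,r3:10,r4:6,r5:20
  c13: CDB Add3=40  regs: r0:4,r1:Add1,r2:Mul2,r3:10,r4:6,r5:20
  c14: CDB Mul1=360  regs: r0:4,r1:Add1,r2:Mul2,r3:10,r4:6,r5:20
  c15: CDB Add1=-34  regs: r0:4,r1:-34,r2:Mul2,r3:10,r4:6,r5:20
  c16: -  regs: r0:4,r1:-34,r2:Mul2,r3:10,r4:6,r5:20
  c17: -  regs: r0:4,r1:-34,r2:Mul2,r3:10,r4:6,r5:20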